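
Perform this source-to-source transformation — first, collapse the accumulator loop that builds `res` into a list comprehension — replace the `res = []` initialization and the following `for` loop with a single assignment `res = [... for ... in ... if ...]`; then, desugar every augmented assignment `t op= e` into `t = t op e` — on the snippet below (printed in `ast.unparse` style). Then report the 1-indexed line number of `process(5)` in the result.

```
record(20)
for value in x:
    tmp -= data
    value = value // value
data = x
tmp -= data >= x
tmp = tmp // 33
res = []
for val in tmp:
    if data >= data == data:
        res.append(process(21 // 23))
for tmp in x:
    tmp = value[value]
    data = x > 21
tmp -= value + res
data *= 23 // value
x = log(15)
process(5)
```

Transformed code:
record(20)
for value in x:
    tmp = tmp - data
    value = value // value
data = x
tmp = tmp - (data >= x)
tmp = tmp // 33
res = [process(21 // 23) for val in tmp if data >= data == data]
for tmp in x:
    tmp = value[value]
    data = x > 21
tmp = tmp - (value + res)
data = data * (23 // value)
x = log(15)
process(5)

15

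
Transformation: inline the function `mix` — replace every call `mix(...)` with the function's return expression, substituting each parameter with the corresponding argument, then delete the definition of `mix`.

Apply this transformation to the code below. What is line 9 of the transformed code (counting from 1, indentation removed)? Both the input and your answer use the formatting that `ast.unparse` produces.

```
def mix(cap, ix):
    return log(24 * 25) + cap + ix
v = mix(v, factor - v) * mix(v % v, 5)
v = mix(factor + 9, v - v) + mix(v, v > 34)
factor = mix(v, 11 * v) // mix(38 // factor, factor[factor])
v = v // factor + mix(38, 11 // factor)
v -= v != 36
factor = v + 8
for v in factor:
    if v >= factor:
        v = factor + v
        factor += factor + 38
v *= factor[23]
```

v = factor + v

Transformed code:
v = (log(24 * 25) + v + (factor - v)) * (log(24 * 25) + v % v + 5)
v = log(24 * 25) + (factor + 9) + (v - v) + (log(24 * 25) + v + (v > 34))
factor = (log(24 * 25) + v + 11 * v) // (log(24 * 25) + 38 // factor + factor[factor])
v = v // factor + (log(24 * 25) + 38 + 11 // factor)
v -= v != 36
factor = v + 8
for v in factor:
    if v >= factor:
        v = factor + v
        factor += factor + 38
v *= factor[23]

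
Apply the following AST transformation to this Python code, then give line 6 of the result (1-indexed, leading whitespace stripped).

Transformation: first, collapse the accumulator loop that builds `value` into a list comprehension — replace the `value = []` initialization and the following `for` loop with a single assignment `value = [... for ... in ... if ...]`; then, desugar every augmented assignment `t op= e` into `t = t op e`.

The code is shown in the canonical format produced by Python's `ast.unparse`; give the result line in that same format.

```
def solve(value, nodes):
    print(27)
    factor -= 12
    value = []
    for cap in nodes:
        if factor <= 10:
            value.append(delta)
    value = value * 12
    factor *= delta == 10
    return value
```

factor = factor * (delta == 10)

Transformed code:
def solve(value, nodes):
    print(27)
    factor = factor - 12
    value = [delta for cap in nodes if factor <= 10]
    value = value * 12
    factor = factor * (delta == 10)
    return value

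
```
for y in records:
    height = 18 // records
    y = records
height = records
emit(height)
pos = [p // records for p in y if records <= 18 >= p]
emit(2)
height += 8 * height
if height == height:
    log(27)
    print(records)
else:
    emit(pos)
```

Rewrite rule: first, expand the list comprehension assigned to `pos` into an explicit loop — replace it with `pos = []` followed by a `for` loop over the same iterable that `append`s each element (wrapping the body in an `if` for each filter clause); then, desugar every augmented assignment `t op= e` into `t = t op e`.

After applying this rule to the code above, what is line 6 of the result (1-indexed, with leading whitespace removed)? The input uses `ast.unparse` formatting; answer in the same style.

pos = []

Transformed code:
for y in records:
    height = 18 // records
    y = records
height = records
emit(height)
pos = []
for p in y:
    if records <= 18 >= p:
        pos.append(p // records)
emit(2)
height = height + 8 * height
if height == height:
    log(27)
    print(records)
else:
    emit(pos)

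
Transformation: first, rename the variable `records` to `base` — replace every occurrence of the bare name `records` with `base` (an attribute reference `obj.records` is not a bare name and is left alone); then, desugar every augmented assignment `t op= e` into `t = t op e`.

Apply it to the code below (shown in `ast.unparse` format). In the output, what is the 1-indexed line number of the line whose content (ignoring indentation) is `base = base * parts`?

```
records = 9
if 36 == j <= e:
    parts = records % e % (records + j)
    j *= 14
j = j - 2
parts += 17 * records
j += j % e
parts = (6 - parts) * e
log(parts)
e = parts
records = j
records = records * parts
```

Transformed code:
base = 9
if 36 == j <= e:
    parts = base % e % (base + j)
    j = j * 14
j = j - 2
parts = parts + 17 * base
j = j + j % e
parts = (6 - parts) * e
log(parts)
e = parts
base = j
base = base * parts

12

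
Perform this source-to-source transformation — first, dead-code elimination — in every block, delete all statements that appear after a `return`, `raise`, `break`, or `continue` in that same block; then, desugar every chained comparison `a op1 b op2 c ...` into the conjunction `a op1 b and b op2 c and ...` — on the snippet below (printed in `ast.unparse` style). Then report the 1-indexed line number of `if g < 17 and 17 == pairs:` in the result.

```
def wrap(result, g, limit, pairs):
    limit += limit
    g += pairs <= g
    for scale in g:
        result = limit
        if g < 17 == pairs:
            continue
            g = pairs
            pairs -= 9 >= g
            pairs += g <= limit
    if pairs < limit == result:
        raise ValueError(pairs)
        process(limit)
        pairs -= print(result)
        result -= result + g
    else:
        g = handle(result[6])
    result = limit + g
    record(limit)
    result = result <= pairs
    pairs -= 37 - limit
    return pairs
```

Transformed code:
def wrap(result, g, limit, pairs):
    limit += limit
    g += pairs <= g
    for scale in g:
        result = limit
        if g < 17 and 17 == pairs:
            continue
    if pairs < limit and limit == result:
        raise ValueError(pairs)
    else:
        g = handle(result[6])
    result = limit + g
    record(limit)
    result = result <= pairs
    pairs -= 37 - limit
    return pairs

6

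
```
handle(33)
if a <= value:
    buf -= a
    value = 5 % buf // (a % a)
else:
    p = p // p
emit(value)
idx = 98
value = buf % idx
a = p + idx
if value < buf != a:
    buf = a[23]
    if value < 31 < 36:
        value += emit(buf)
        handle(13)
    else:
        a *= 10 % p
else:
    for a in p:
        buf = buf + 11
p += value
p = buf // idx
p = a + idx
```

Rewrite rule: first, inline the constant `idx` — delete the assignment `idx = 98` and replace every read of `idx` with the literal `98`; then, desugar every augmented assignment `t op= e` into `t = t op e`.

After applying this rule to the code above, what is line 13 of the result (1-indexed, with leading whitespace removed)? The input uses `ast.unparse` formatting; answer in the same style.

value = value + emit(buf)

Transformed code:
handle(33)
if a <= value:
    buf = buf - a
    value = 5 % buf // (a % a)
else:
    p = p // p
emit(value)
value = buf % 98
a = p + 98
if value < buf != a:
    buf = a[23]
    if value < 31 < 36:
        value = value + emit(buf)
        handle(13)
    else:
        a = a * (10 % p)
else:
    for a in p:
        buf = buf + 11
p = p + value
p = buf // 98
p = a + 98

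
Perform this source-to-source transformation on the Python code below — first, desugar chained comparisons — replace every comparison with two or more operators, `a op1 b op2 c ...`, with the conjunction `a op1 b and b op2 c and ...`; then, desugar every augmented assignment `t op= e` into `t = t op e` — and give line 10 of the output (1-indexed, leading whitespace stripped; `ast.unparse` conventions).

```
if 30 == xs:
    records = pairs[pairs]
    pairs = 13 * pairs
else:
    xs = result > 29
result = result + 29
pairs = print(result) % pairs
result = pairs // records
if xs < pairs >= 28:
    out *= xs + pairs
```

Transformed code:
if 30 == xs:
    records = pairs[pairs]
    pairs = 13 * pairs
else:
    xs = result > 29
result = result + 29
pairs = print(result) % pairs
result = pairs // records
if xs < pairs and pairs >= 28:
    out = out * (xs + pairs)

out = out * (xs + pairs)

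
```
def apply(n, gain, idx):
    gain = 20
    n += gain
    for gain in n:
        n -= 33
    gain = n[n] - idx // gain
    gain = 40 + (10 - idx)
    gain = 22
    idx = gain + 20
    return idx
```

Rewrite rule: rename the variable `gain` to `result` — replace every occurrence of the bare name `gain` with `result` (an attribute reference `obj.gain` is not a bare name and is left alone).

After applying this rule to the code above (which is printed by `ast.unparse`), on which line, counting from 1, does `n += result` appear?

3

Transformed code:
def apply(n, result, idx):
    result = 20
    n += result
    for result in n:
        n -= 33
    result = n[n] - idx // result
    result = 40 + (10 - idx)
    result = 22
    idx = result + 20
    return idx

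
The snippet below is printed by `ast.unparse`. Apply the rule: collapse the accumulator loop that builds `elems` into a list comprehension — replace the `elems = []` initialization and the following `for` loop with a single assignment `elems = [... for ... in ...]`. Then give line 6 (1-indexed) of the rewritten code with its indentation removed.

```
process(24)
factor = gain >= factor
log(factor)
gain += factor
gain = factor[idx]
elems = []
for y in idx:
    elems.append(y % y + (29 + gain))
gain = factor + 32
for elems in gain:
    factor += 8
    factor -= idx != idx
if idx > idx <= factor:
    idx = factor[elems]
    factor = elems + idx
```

elems = [y % y + (29 + gain) for y in idx]

Transformed code:
process(24)
factor = gain >= factor
log(factor)
gain += factor
gain = factor[idx]
elems = [y % y + (29 + gain) for y in idx]
gain = factor + 32
for elems in gain:
    factor += 8
    factor -= idx != idx
if idx > idx <= factor:
    idx = factor[elems]
    factor = elems + idx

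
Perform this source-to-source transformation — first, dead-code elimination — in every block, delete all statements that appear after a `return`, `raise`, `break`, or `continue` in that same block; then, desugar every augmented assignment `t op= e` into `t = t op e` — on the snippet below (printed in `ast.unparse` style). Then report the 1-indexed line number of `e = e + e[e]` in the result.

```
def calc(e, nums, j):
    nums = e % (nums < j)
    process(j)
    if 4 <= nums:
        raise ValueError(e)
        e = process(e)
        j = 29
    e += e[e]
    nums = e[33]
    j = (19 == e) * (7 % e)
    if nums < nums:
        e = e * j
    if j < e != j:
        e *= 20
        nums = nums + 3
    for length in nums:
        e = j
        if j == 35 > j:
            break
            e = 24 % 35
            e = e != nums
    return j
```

6

Transformed code:
def calc(e, nums, j):
    nums = e % (nums < j)
    process(j)
    if 4 <= nums:
        raise ValueError(e)
    e = e + e[e]
    nums = e[33]
    j = (19 == e) * (7 % e)
    if nums < nums:
        e = e * j
    if j < e != j:
        e = e * 20
        nums = nums + 3
    for length in nums:
        e = j
        if j == 35 > j:
            break
    return j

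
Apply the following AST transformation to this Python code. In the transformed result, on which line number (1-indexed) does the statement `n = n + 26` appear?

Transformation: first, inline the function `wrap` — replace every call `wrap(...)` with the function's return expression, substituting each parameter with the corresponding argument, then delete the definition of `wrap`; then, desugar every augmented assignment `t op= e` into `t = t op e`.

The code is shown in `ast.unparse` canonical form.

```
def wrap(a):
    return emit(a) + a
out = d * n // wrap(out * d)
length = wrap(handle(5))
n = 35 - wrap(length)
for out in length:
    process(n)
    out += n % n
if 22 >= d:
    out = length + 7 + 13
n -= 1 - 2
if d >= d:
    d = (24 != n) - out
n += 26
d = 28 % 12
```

Transformed code:
out = d * n // (emit(out * d) + out * d)
length = emit(handle(5)) + handle(5)
n = 35 - (emit(length) + length)
for out in length:
    process(n)
    out = out + n % n
if 22 >= d:
    out = length + 7 + 13
n = n - (1 - 2)
if d >= d:
    d = (24 != n) - out
n = n + 26
d = 28 % 12

12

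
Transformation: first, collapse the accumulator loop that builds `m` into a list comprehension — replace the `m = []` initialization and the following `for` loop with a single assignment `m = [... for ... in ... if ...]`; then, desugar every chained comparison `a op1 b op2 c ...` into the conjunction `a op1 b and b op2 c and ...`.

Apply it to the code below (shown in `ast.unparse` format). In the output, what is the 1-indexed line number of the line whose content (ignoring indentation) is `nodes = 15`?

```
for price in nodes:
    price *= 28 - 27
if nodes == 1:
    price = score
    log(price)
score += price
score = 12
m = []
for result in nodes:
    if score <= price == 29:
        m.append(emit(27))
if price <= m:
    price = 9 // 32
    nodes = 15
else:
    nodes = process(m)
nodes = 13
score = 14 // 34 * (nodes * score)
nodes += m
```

11

Transformed code:
for price in nodes:
    price *= 28 - 27
if nodes == 1:
    price = score
    log(price)
score += price
score = 12
m = [emit(27) for result in nodes if score <= price and price == 29]
if price <= m:
    price = 9 // 32
    nodes = 15
else:
    nodes = process(m)
nodes = 13
score = 14 // 34 * (nodes * score)
nodes += m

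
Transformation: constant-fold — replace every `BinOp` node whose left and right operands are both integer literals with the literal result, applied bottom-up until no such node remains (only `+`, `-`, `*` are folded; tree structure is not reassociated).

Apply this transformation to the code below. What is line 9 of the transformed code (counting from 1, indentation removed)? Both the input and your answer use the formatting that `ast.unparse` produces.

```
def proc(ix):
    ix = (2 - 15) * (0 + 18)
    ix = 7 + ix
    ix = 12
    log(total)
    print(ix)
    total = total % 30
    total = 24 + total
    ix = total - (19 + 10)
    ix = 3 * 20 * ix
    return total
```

Transformed code:
def proc(ix):
    ix = -234
    ix = 7 + ix
    ix = 12
    log(total)
    print(ix)
    total = total % 30
    total = 24 + total
    ix = total - 29
    ix = 60 * ix
    return total

ix = total - 29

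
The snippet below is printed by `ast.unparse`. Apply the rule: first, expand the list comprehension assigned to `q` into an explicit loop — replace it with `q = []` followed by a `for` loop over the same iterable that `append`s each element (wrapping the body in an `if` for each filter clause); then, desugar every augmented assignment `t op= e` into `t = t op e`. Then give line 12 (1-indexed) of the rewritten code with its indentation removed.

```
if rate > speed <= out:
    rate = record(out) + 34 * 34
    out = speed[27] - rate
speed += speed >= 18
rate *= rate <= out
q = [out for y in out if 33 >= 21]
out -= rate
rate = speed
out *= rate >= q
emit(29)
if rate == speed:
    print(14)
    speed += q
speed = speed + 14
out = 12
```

out = out * (rate >= q)

Transformed code:
if rate > speed <= out:
    rate = record(out) + 34 * 34
    out = speed[27] - rate
speed = speed + (speed >= 18)
rate = rate * (rate <= out)
q = []
for y in out:
    if 33 >= 21:
        q.append(out)
out = out - rate
rate = speed
out = out * (rate >= q)
emit(29)
if rate == speed:
    print(14)
    speed = speed + q
speed = speed + 14
out = 12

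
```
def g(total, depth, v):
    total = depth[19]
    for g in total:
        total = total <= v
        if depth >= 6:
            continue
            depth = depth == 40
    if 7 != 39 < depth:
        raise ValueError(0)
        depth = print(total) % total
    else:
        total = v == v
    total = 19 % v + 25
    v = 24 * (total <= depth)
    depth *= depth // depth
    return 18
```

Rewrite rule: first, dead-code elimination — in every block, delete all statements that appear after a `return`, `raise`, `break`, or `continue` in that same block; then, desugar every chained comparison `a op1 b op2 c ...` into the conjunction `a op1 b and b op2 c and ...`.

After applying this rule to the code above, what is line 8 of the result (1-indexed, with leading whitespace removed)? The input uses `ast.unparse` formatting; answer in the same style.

raise ValueError(0)

Transformed code:
def g(total, depth, v):
    total = depth[19]
    for g in total:
        total = total <= v
        if depth >= 6:
            continue
    if 7 != 39 and 39 < depth:
        raise ValueError(0)
    else:
        total = v == v
    total = 19 % v + 25
    v = 24 * (total <= depth)
    depth *= depth // depth
    return 18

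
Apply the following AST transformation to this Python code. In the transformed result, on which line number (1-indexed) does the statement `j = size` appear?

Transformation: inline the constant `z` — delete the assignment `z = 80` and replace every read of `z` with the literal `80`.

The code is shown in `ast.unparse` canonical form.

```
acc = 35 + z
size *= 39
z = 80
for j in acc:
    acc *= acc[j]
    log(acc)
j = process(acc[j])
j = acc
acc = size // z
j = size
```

9

Transformed code:
acc = 35 + 80
size *= 39
for j in acc:
    acc *= acc[j]
    log(acc)
j = process(acc[j])
j = acc
acc = size // 80
j = size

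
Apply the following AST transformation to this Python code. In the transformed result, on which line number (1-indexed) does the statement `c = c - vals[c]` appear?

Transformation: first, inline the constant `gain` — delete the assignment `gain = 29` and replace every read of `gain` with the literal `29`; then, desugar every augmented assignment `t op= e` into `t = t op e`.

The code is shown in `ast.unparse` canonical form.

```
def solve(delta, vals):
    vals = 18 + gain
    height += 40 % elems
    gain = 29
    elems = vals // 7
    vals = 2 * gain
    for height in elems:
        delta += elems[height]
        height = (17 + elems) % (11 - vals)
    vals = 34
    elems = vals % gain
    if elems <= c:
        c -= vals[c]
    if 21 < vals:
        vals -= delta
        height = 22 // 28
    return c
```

12

Transformed code:
def solve(delta, vals):
    vals = 18 + 29
    height = height + 40 % elems
    elems = vals // 7
    vals = 2 * 29
    for height in elems:
        delta = delta + elems[height]
        height = (17 + elems) % (11 - vals)
    vals = 34
    elems = vals % 29
    if elems <= c:
        c = c - vals[c]
    if 21 < vals:
        vals = vals - delta
        height = 22 // 28
    return c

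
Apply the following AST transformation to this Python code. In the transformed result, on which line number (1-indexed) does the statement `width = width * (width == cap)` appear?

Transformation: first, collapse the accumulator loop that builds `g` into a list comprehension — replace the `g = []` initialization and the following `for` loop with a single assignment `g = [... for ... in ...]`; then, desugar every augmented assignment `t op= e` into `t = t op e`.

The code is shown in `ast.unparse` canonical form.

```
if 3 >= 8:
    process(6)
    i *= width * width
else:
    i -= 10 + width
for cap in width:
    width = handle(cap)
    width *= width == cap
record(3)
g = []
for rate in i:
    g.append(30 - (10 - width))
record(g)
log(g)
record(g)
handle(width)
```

8

Transformed code:
if 3 >= 8:
    process(6)
    i = i * (width * width)
else:
    i = i - (10 + width)
for cap in width:
    width = handle(cap)
    width = width * (width == cap)
record(3)
g = [30 - (10 - width) for rate in i]
record(g)
log(g)
record(g)
handle(width)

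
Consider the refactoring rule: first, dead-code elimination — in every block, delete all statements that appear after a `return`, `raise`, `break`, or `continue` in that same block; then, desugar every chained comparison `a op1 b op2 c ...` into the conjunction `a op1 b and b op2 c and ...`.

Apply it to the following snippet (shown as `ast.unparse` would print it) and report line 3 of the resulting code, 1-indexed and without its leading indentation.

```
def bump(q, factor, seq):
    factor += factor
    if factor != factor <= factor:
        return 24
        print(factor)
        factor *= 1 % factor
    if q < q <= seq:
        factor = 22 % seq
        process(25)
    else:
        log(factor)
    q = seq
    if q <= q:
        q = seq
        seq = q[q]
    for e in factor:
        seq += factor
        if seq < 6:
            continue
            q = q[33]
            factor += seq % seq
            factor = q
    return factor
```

if factor != factor and factor <= factor:

Transformed code:
def bump(q, factor, seq):
    factor += factor
    if factor != factor and factor <= factor:
        return 24
    if q < q and q <= seq:
        factor = 22 % seq
        process(25)
    else:
        log(factor)
    q = seq
    if q <= q:
        q = seq
        seq = q[q]
    for e in factor:
        seq += factor
        if seq < 6:
            continue
    return factor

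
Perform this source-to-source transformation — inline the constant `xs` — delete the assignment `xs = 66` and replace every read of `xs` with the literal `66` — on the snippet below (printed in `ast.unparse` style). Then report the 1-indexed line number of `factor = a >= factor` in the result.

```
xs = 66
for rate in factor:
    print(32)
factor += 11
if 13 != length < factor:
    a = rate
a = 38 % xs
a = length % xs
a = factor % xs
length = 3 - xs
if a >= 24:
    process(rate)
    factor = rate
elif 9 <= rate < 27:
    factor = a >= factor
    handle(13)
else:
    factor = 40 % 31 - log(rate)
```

Transformed code:
for rate in factor:
    print(32)
factor += 11
if 13 != length < factor:
    a = rate
a = 38 % 66
a = length % 66
a = factor % 66
length = 3 - 66
if a >= 24:
    process(rate)
    factor = rate
elif 9 <= rate < 27:
    factor = a >= factor
    handle(13)
else:
    factor = 40 % 31 - log(rate)

14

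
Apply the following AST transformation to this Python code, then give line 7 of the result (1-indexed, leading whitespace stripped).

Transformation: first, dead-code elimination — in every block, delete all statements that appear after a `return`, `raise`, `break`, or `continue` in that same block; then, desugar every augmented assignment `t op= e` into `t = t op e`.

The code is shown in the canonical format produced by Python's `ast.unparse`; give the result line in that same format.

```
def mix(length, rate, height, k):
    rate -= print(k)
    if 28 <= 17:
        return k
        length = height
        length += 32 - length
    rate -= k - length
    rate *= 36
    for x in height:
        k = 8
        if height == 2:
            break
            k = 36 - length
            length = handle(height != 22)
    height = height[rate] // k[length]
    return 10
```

Transformed code:
def mix(length, rate, height, k):
    rate = rate - print(k)
    if 28 <= 17:
        return k
    rate = rate - (k - length)
    rate = rate * 36
    for x in height:
        k = 8
        if height == 2:
            break
    height = height[rate] // k[length]
    return 10

for x in height:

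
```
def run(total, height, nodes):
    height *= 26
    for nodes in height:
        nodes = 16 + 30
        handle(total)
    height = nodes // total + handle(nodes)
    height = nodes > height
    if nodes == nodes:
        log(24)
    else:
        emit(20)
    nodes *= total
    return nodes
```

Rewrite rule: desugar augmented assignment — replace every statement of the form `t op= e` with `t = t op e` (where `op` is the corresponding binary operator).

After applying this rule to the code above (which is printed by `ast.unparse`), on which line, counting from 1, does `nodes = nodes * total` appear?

Transformed code:
def run(total, height, nodes):
    height = height * 26
    for nodes in height:
        nodes = 16 + 30
        handle(total)
    height = nodes // total + handle(nodes)
    height = nodes > height
    if nodes == nodes:
        log(24)
    else:
        emit(20)
    nodes = nodes * total
    return nodes

12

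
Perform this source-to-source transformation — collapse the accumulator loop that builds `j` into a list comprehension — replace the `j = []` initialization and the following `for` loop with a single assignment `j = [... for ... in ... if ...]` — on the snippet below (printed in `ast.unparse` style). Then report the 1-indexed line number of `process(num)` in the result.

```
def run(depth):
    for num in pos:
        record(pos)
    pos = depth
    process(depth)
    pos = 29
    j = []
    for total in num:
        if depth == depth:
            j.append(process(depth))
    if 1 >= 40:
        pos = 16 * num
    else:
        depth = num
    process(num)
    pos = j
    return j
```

12

Transformed code:
def run(depth):
    for num in pos:
        record(pos)
    pos = depth
    process(depth)
    pos = 29
    j = [process(depth) for total in num if depth == depth]
    if 1 >= 40:
        pos = 16 * num
    else:
        depth = num
    process(num)
    pos = j
    return j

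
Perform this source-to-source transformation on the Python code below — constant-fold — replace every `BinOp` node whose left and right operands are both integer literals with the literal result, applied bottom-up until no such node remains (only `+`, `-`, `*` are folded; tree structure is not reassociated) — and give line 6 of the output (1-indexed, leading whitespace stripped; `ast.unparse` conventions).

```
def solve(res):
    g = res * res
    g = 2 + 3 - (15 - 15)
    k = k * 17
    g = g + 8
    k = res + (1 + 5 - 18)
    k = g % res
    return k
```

k = res + -12

Transformed code:
def solve(res):
    g = res * res
    g = 5
    k = k * 17
    g = g + 8
    k = res + -12
    k = g % res
    return k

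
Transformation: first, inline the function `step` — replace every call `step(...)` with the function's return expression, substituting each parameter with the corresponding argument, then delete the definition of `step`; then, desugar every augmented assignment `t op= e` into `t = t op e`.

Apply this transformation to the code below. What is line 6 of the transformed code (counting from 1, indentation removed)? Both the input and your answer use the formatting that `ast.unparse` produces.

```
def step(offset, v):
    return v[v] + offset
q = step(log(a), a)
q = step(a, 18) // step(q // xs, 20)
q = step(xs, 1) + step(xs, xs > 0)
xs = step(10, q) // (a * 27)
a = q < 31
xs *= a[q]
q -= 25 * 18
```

Transformed code:
q = a[a] + log(a)
q = (18[18] + a) // (20[20] + q // xs)
q = 1[1] + xs + ((xs > 0)[xs > 0] + xs)
xs = (q[q] + 10) // (a * 27)
a = q < 31
xs = xs * a[q]
q = q - 25 * 18

xs = xs * a[q]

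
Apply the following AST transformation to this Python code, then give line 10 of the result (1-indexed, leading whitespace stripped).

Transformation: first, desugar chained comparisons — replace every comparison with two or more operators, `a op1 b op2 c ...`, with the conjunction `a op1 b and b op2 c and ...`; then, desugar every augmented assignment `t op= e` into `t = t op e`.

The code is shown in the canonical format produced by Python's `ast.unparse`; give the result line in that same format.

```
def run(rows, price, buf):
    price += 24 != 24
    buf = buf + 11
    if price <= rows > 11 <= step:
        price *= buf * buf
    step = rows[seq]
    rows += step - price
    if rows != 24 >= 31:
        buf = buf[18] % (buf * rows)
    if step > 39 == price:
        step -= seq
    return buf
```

Transformed code:
def run(rows, price, buf):
    price = price + (24 != 24)
    buf = buf + 11
    if price <= rows and rows > 11 and (11 <= step):
        price = price * (buf * buf)
    step = rows[seq]
    rows = rows + (step - price)
    if rows != 24 and 24 >= 31:
        buf = buf[18] % (buf * rows)
    if step > 39 and 39 == price:
        step = step - seq
    return buf

if step > 39 and 39 == price:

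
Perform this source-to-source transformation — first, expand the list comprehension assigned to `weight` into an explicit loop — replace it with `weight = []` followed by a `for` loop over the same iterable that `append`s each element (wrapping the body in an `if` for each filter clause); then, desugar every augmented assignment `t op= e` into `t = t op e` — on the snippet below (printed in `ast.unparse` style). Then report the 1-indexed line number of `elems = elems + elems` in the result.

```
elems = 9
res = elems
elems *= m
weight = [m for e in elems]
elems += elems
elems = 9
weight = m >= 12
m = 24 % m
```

Transformed code:
elems = 9
res = elems
elems = elems * m
weight = []
for e in elems:
    weight.append(m)
elems = elems + elems
elems = 9
weight = m >= 12
m = 24 % m

7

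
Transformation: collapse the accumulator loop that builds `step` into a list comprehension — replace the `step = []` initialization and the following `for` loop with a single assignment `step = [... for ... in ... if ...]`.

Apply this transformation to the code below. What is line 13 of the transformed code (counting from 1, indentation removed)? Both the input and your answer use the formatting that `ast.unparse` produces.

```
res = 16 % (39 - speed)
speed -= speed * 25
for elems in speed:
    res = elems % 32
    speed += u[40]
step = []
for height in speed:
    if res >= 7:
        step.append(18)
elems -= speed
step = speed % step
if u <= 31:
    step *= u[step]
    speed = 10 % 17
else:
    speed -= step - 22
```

speed -= step - 22

Transformed code:
res = 16 % (39 - speed)
speed -= speed * 25
for elems in speed:
    res = elems % 32
    speed += u[40]
step = [18 for height in speed if res >= 7]
elems -= speed
step = speed % step
if u <= 31:
    step *= u[step]
    speed = 10 % 17
else:
    speed -= step - 22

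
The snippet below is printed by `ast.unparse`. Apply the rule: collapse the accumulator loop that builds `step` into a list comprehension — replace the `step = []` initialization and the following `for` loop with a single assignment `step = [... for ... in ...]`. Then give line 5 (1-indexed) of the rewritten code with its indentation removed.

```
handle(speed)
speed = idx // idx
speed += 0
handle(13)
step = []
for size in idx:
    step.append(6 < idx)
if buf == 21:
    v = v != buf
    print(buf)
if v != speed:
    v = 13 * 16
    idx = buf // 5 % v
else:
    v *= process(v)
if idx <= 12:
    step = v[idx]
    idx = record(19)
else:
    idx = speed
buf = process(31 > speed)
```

step = [6 < idx for size in idx]

Transformed code:
handle(speed)
speed = idx // idx
speed += 0
handle(13)
step = [6 < idx for size in idx]
if buf == 21:
    v = v != buf
    print(buf)
if v != speed:
    v = 13 * 16
    idx = buf // 5 % v
else:
    v *= process(v)
if idx <= 12:
    step = v[idx]
    idx = record(19)
else:
    idx = speed
buf = process(31 > speed)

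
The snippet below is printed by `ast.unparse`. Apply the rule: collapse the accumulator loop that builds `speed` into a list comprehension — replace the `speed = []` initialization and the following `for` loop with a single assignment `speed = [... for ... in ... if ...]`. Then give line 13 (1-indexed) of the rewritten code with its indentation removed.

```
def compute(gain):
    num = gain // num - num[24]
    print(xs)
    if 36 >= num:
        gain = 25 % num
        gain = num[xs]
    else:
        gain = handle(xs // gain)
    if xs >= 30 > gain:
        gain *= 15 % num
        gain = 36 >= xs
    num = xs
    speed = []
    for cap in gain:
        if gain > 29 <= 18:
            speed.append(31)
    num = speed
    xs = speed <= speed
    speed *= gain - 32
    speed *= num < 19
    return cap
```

Transformed code:
def compute(gain):
    num = gain // num - num[24]
    print(xs)
    if 36 >= num:
        gain = 25 % num
        gain = num[xs]
    else:
        gain = handle(xs // gain)
    if xs >= 30 > gain:
        gain *= 15 % num
        gain = 36 >= xs
    num = xs
    speed = [31 for cap in gain if gain > 29 <= 18]
    num = speed
    xs = speed <= speed
    speed *= gain - 32
    speed *= num < 19
    return cap

speed = [31 for cap in gain if gain > 29 <= 18]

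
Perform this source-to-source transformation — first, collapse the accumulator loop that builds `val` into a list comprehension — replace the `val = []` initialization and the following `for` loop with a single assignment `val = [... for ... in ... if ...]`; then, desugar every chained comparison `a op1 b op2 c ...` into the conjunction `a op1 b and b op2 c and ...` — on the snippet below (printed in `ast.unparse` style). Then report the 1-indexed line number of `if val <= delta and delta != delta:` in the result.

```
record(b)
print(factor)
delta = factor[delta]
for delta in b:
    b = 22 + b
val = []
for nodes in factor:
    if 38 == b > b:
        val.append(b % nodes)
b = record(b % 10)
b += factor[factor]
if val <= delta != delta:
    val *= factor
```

Transformed code:
record(b)
print(factor)
delta = factor[delta]
for delta in b:
    b = 22 + b
val = [b % nodes for nodes in factor if 38 == b and b > b]
b = record(b % 10)
b += factor[factor]
if val <= delta and delta != delta:
    val *= factor

9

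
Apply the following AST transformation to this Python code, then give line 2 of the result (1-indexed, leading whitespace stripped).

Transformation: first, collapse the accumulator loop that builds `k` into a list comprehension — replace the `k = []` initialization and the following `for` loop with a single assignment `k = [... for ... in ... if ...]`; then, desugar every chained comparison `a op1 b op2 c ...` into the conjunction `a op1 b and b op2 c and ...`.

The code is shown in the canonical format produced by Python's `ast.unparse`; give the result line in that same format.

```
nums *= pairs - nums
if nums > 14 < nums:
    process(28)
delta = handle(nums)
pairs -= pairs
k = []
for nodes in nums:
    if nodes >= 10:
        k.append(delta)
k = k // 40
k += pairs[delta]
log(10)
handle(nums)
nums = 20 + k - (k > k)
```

Transformed code:
nums *= pairs - nums
if nums > 14 and 14 < nums:
    process(28)
delta = handle(nums)
pairs -= pairs
k = [delta for nodes in nums if nodes >= 10]
k = k // 40
k += pairs[delta]
log(10)
handle(nums)
nums = 20 + k - (k > k)

if nums > 14 and 14 < nums:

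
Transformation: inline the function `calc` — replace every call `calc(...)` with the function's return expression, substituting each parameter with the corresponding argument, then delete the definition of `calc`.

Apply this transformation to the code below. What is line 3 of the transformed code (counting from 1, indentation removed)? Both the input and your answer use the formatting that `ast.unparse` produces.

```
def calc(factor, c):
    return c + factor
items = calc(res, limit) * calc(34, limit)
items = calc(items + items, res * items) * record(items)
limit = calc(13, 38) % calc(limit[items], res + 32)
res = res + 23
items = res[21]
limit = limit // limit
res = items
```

limit = (38 + 13) % (res + 32 + limit[items])

Transformed code:
items = (limit + res) * (limit + 34)
items = (res * items + (items + items)) * record(items)
limit = (38 + 13) % (res + 32 + limit[items])
res = res + 23
items = res[21]
limit = limit // limit
res = items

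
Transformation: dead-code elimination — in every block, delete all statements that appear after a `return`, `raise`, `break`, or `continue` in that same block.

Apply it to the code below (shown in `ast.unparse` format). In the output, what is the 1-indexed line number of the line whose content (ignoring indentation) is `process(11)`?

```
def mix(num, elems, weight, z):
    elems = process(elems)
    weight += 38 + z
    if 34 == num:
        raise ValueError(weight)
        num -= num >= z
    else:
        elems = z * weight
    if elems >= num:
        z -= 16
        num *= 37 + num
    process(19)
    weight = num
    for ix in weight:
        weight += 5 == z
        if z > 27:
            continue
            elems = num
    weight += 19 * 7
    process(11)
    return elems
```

Transformed code:
def mix(num, elems, weight, z):
    elems = process(elems)
    weight += 38 + z
    if 34 == num:
        raise ValueError(weight)
    else:
        elems = z * weight
    if elems >= num:
        z -= 16
        num *= 37 + num
    process(19)
    weight = num
    for ix in weight:
        weight += 5 == z
        if z > 27:
            continue
    weight += 19 * 7
    process(11)
    return elems

18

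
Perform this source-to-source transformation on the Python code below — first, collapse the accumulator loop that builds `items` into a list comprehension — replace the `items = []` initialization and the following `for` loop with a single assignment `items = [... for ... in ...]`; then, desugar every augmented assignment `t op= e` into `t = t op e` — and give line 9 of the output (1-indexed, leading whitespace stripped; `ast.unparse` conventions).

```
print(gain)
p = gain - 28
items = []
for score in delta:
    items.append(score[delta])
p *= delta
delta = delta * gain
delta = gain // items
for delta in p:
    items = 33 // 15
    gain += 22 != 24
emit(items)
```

gain = gain + (22 != 24)

Transformed code:
print(gain)
p = gain - 28
items = [score[delta] for score in delta]
p = p * delta
delta = delta * gain
delta = gain // items
for delta in p:
    items = 33 // 15
    gain = gain + (22 != 24)
emit(items)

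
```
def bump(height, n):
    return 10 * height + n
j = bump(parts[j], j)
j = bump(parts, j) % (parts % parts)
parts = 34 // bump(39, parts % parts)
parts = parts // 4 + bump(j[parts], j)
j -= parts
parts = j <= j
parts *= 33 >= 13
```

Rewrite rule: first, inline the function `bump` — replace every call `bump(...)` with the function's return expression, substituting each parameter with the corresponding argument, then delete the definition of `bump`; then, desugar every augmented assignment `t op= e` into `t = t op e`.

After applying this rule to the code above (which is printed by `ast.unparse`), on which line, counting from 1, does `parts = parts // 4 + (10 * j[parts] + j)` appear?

4

Transformed code:
j = 10 * parts[j] + j
j = (10 * parts + j) % (parts % parts)
parts = 34 // (10 * 39 + parts % parts)
parts = parts // 4 + (10 * j[parts] + j)
j = j - parts
parts = j <= j
parts = parts * (33 >= 13)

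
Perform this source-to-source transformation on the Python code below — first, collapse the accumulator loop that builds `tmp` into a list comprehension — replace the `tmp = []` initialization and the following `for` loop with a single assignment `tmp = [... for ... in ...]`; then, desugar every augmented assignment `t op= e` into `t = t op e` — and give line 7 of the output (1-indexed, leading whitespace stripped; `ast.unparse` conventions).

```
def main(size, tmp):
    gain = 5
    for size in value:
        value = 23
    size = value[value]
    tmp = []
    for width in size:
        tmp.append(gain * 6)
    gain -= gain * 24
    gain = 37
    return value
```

Transformed code:
def main(size, tmp):
    gain = 5
    for size in value:
        value = 23
    size = value[value]
    tmp = [gain * 6 for width in size]
    gain = gain - gain * 24
    gain = 37
    return value

gain = gain - gain * 24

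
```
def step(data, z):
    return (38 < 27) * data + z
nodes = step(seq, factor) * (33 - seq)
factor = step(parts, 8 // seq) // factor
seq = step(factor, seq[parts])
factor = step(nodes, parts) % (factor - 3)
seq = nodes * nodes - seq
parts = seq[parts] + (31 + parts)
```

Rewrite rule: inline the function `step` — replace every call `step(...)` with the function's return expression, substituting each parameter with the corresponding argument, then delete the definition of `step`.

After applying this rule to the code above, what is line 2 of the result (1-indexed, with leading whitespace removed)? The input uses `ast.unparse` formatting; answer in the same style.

factor = ((38 < 27) * parts + 8 // seq) // factor

Transformed code:
nodes = ((38 < 27) * seq + factor) * (33 - seq)
factor = ((38 < 27) * parts + 8 // seq) // factor
seq = (38 < 27) * factor + seq[parts]
factor = ((38 < 27) * nodes + parts) % (factor - 3)
seq = nodes * nodes - seq
parts = seq[parts] + (31 + parts)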